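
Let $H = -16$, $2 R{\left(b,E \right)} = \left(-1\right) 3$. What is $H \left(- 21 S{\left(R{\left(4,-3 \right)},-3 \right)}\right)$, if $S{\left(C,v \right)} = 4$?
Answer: $1344$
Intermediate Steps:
$R{\left(b,E \right)} = - \frac{3}{2}$ ($R{\left(b,E \right)} = \frac{\left(-1\right) 3}{2} = \frac{1}{2} \left(-3\right) = - \frac{3}{2}$)
$H \left(- 21 S{\left(R{\left(4,-3 \right)},-3 \right)}\right) = - 16 \left(\left(-21\right) 4\right) = \left(-16\right) \left(-84\right) = 1344$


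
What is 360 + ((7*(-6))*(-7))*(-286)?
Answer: -83724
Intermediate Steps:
360 + ((7*(-6))*(-7))*(-286) = 360 - 42*(-7)*(-286) = 360 + 294*(-286) = 360 - 84084 = -83724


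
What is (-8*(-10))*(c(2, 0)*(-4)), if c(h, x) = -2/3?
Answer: 640/3 ≈ 213.33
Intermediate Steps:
c(h, x) = -2/3 (c(h, x) = -2*1/3 = -2/3)
(-8*(-10))*(c(2, 0)*(-4)) = (-8*(-10))*(-2/3*(-4)) = 80*(8/3) = 640/3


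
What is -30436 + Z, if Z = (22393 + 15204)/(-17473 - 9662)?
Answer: -825918457/27135 ≈ -30437.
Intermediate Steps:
Z = -37597/27135 (Z = 37597/(-27135) = 37597*(-1/27135) = -37597/27135 ≈ -1.3856)
-30436 + Z = -30436 - 37597/27135 = -825918457/27135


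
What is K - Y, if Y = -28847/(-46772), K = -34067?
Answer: -1593410571/46772 ≈ -34068.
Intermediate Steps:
Y = 28847/46772 (Y = -28847*(-1/46772) = 28847/46772 ≈ 0.61676)
K - Y = -34067 - 1*28847/46772 = -34067 - 28847/46772 = -1593410571/46772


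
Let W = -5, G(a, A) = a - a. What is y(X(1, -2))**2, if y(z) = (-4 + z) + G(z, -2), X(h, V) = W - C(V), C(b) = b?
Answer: 49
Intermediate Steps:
G(a, A) = 0
X(h, V) = -5 - V
y(z) = -4 + z (y(z) = (-4 + z) + 0 = -4 + z)
y(X(1, -2))**2 = (-4 + (-5 - 1*(-2)))**2 = (-4 + (-5 + 2))**2 = (-4 - 3)**2 = (-7)**2 = 49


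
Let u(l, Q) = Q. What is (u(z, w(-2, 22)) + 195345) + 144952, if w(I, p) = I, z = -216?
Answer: 340295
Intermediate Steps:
(u(z, w(-2, 22)) + 195345) + 144952 = (-2 + 195345) + 144952 = 195343 + 144952 = 340295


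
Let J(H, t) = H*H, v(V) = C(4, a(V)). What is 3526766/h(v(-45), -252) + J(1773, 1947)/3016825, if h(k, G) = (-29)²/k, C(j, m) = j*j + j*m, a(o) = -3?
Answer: 42561187059689/2537149825 ≈ 16775.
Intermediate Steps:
C(j, m) = j² + j*m
v(V) = 4 (v(V) = 4*(4 - 3) = 4*1 = 4)
h(k, G) = 841/k
J(H, t) = H²
3526766/h(v(-45), -252) + J(1773, 1947)/3016825 = 3526766/((841/4)) + 1773²/3016825 = 3526766/((841*(¼))) + 3143529*(1/3016825) = 3526766/(841/4) + 3143529/3016825 = 3526766*(4/841) + 3143529/3016825 = 14107064/841 + 3143529/3016825 = 42561187059689/2537149825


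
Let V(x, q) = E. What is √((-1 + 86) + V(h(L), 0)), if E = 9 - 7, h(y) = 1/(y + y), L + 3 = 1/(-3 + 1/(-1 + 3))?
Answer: √87 ≈ 9.3274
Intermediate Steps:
L = -17/5 (L = -3 + 1/(-3 + 1/(-1 + 3)) = -3 + 1/(-3 + 1/2) = -3 + 1/(-3 + ½) = -3 + 1/(-5/2) = -3 - ⅖ = -17/5 ≈ -3.4000)
h(y) = 1/(2*y)
E = 2
V(x, q) = 2
√((-1 + 86) + V(h(L), 0)) = √((-1 + 86) + 2) = √(85 + 2) = √87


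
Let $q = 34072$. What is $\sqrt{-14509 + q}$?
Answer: $\sqrt{19563} \approx 139.87$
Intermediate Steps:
$\sqrt{-14509 + q} = \sqrt{-14509 + 34072} = \sqrt{19563}$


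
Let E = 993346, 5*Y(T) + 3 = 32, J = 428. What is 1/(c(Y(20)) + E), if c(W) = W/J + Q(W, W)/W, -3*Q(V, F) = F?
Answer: 6420/6377279267 ≈ 1.0067e-6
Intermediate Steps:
Q(V, F) = -F/3
Y(T) = 29/5 (Y(T) = -⅗ + (⅕)*32 = -⅗ + 32/5 = 29/5)
c(W) = -⅓ + W/428 (c(W) = W/428 + (-W/3)/W = W*(1/428) - ⅓ = W/428 - ⅓ = -⅓ + W/428)
1/(c(Y(20)) + E) = 1/((-⅓ + (1/428)*(29/5)) + 993346) = 1/((-⅓ + 29/2140) + 993346) = 1/(-2053/6420 + 993346) = 1/(6377279267/6420) = 6420/6377279267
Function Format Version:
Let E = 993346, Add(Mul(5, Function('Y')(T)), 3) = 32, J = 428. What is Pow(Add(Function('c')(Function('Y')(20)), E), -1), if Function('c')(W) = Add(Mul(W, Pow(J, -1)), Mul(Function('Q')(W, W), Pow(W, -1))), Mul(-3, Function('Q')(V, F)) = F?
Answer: Rational(6420, 6377279267) ≈ 1.0067e-6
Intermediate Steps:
Function('Q')(V, F) = Mul(Rational(-1, 3), F)
Function('Y')(T) = Rational(29, 5) (Function('Y')(T) = Add(Rational(-3, 5), Mul(Rational(1, 5), 32)) = Add(Rational(-3, 5), Rational(32, 5)) = Rational(29, 5))
Function('c')(W) = Add(Rational(-1, 3), Mul(Rational(1, 428), W)) (Function('c')(W) = Add(Mul(W, Pow(428, -1)), Mul(Mul(Rational(-1, 3), W), Pow(W, -1))) = Add(Mul(W, Rational(1, 428)), Rational(-1, 3)) = Add(Mul(Rational(1, 428), W), Rational(-1, 3)) = Add(Rational(-1, 3), Mul(Rational(1, 428), W)))
Pow(Add(Function('c')(Function('Y')(20)), E), -1) = Pow(Add(Add(Rational(-1, 3), Mul(Rational(1, 428), Rational(29, 5))), 993346), -1) = Pow(Add(Add(Rational(-1, 3), Rational(29, 2140)), 993346), -1) = Pow(Add(Rational(-2053, 6420), 993346), -1) = Pow(Rational(6377279267, 6420), -1) = Rational(6420, 6377279267)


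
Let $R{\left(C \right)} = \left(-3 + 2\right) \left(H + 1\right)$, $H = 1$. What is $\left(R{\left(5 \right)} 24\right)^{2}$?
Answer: $2304$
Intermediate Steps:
$R{\left(C \right)} = -2$ ($R{\left(C \right)} = \left(-3 + 2\right) \left(1 + 1\right) = \left(-1\right) 2 = -2$)
$\left(R{\left(5 \right)} 24\right)^{2} = \left(\left(-2\right) 24\right)^{2} = \left(-48\right)^{2} = 2304$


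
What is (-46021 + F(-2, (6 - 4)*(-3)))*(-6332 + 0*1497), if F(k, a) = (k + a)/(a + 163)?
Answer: 45750631260/157 ≈ 2.9141e+8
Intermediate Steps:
F(k, a) = (a + k)/(163 + a)
(-46021 + F(-2, (6 - 4)*(-3)))*(-6332 + 0*1497) = (-46021 + ((6 - 4)*(-3) - 2)/(163 + (6 - 4)*(-3)))*(-6332 + 0*1497) = (-46021 + (2*(-3) - 2)/(163 + 2*(-3)))*(-6332 + 0) = (-46021 + (-6 - 2)/(163 - 6))*(-6332) = (-46021 - 8/157)*(-6332) = -7225305/157*(-6332) = 45750631260/157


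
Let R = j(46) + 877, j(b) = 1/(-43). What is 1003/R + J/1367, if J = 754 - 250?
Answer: 77963183/51549570 ≈ 1.5124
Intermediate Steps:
j(b) = -1/43
R = 37710/43 (R = -1/43 + 877 = 37710/43 ≈ 876.98)
J = 504
1003/R + J/1367 = 1003/(37710/43) + 504/1367 = 1003*(43/37710) + 504*(1/1367) = 43129/37710 + 504/1367 = 77963183/51549570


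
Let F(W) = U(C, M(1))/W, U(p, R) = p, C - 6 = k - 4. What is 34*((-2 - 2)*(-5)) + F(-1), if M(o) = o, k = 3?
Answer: 675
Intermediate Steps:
C = 5 (C = 6 + (3 - 4) = 6 - 1 = 5)
F(W) = 5/W
34*((-2 - 2)*(-5)) + F(-1) = 34*((-2 - 2)*(-5)) + 5/(-1) = 34*(-4*(-5)) + 5*(-1) = 34*20 - 5 = 680 - 5 = 675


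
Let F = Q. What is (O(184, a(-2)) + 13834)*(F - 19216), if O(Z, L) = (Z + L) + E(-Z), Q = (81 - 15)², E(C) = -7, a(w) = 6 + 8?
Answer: -208411500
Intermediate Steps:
a(w) = 14
Q = 4356 (Q = 66² = 4356)
F = 4356
O(Z, L) = -7 + L + Z (O(Z, L) = (Z + L) - 7 = (L + Z) - 7 = -7 + L + Z)
(O(184, a(-2)) + 13834)*(F - 19216) = ((-7 + 14 + 184) + 13834)*(4356 - 19216) = (191 + 13834)*(-14860) = 14025*(-14860) = -208411500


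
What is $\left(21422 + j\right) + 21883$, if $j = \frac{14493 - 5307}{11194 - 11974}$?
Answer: $\frac{5628119}{130} \approx 43293.0$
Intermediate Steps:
$j = - \frac{1531}{130}$ ($j = \frac{9186}{-780} = 9186 \left(- \frac{1}{780}\right) = - \frac{1531}{130} \approx -11.777$)
$\left(21422 + j\right) + 21883 = \left(21422 - \frac{1531}{130}\right) + 21883 = \frac{2783329}{130} + 21883 = \frac{5628119}{130}$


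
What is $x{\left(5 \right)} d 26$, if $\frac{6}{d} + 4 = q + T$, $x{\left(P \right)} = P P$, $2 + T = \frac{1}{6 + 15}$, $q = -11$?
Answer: $- \frac{20475}{89} \approx -230.06$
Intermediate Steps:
$T = - \frac{41}{21}$ ($T = -2 + \frac{1}{6 + 15} = -2 + \frac{1}{21} = - \frac{41}{21} \approx -1.9524$)
$x{\left(P \right)} = P^{2}$
$d = - \frac{63}{178}$ ($d = \frac{6}{-4 - \frac{272}{21}} = \frac{6}{- \frac{356}{21}} = 6 \left(- \frac{21}{356}\right) = - \frac{63}{178} \approx -0.35393$)
$x{\left(5 \right)} d 26 = 5^{2} \left(- \frac{63}{178}\right) 26 = 25 \left(- \frac{63}{178}\right) 26 = \left(- \frac{1575}{178}\right) 26 = - \frac{20475}{89}$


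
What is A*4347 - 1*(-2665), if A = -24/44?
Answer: 3233/11 ≈ 293.91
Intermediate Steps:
A = -6/11 (A = -24*1/44 = -6/11 ≈ -0.54545)
A*4347 - 1*(-2665) = -6/11*4347 - 1*(-2665) = -26082/11 + 2665 = 3233/11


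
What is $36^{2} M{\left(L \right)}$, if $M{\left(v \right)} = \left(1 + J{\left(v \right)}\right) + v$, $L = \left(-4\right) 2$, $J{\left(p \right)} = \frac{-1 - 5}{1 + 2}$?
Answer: $-11664$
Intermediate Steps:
$J{\left(p \right)} = -2$ ($J{\left(p \right)} = - \frac{6}{3} = \left(-6\right) \frac{1}{3} = -2$)
$L = -8$
$M{\left(v \right)} = -1 + v$ ($M{\left(v \right)} = \left(1 - 2\right) + v = -1 + v$)
$36^{2} M{\left(L \right)} = 36^{2} \left(-1 - 8\right) = 1296 \left(-9\right) = -11664$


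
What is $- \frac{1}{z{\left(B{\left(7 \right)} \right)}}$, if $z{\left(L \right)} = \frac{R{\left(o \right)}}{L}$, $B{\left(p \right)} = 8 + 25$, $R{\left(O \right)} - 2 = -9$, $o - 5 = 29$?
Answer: $\frac{33}{7} \approx 4.7143$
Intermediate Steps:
$o = 34$ ($o = 5 + 29 = 34$)
$R{\left(O \right)} = -7$ ($R{\left(O \right)} = 2 - 9 = -7$)
$B{\left(p \right)} = 33$
$z{\left(L \right)} = - \frac{7}{L}$
$- \frac{1}{z{\left(B{\left(7 \right)} \right)}} = - \frac{1}{\left(-7\right) \frac{1}{33}} = - \frac{1}{- \frac{7}{33}} = \left(-1\right) \left(- \frac{33}{7}\right) = \frac{33}{7}$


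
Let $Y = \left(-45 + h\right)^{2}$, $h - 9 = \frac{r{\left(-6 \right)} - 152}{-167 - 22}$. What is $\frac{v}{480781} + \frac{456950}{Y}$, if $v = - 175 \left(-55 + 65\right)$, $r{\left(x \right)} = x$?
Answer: $\frac{560540856924925}{1516840565414} \approx 369.54$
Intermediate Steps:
$v = -1750$ ($v = \left(-175\right) 10 = -1750$)
$h = \frac{1859}{189}$ ($h = 9 + \frac{-6 - 152}{-167 - 22} = 9 - \frac{158}{-189} = 9 - - \frac{158}{189} = 9 + \frac{158}{189} = \frac{1859}{189} \approx 9.836$)
$Y = \frac{44169316}{35721}$ ($Y = \left(-45 + \frac{1859}{189}\right)^{2} = \left(- \frac{6646}{189}\right)^{2} = \frac{44169316}{35721} \approx 1236.5$)
$\frac{v}{480781} + \frac{456950}{Y} = - \frac{1750}{480781} + \frac{456950}{\frac{44169316}{35721}} = \left(-1750\right) \frac{1}{480781} + 456950 \cdot \frac{35721}{44169316} = - \frac{250}{68683} + \frac{8161355475}{22084658} = \frac{560540856924925}{1516840565414}$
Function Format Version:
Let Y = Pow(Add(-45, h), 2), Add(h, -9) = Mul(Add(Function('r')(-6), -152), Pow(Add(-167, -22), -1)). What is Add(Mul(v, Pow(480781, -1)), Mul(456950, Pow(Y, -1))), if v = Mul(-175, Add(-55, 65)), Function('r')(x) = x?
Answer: Rational(560540856924925, 1516840565414) ≈ 369.54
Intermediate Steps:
v = -1750 (v = Mul(-175, 10) = -1750)
h = Rational(1859, 189) (h = Add(9, Mul(Add(-6, -152), Pow(Add(-167, -22), -1))) = Add(9, Mul(-158, Pow(-189, -1))) = Add(9, Mul(-158, Rational(-1, 189))) = Add(9, Rational(158, 189)) = Rational(1859, 189) ≈ 9.8360)
Y = Rational(44169316, 35721) (Y = Pow(Add(-45, Rational(1859, 189)), 2) = Pow(Rational(-6646, 189), 2) = Rational(44169316, 35721) ≈ 1236.5)
Add(Mul(v, Pow(480781, -1)), Mul(456950, Pow(Y, -1))) = Add(Mul(-1750, Pow(480781, -1)), Mul(456950, Pow(Rational(44169316, 35721), -1))) = Add(Mul(-1750, Rational(1, 480781)), Mul(456950, Rational(35721, 44169316))) = Add(Rational(-250, 68683), Rational(8161355475, 22084658)) = Rational(560540856924925, 1516840565414)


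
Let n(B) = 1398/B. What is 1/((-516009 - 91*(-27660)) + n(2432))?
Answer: 1216/2433278715 ≈ 4.9974e-7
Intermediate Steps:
1/((-516009 - 91*(-27660)) + n(2432)) = 1/((-516009 - 91*(-27660)) + 1398/2432) = 1/((-516009 + 2517060) + 1398*(1/2432)) = 1/(2001051 + 699/1216) = 1/(2433278715/1216) = 1216/2433278715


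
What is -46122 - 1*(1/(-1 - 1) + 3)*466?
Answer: -47287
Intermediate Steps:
-46122 - 1*(1/(-1 - 1) + 3)*466 = -46122 - 1*(1/(-2) + 3)*466 = -46122 - 1*(-1/2 + 3)*466 = -46122 - 1*(5/2)*466 = -46122 - 5*466/2 = -46122 - 1*1165 = -46122 - 1165 = -47287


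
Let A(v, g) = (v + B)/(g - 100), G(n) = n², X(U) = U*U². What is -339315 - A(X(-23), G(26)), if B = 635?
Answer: -16286159/48 ≈ -3.3930e+5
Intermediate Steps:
X(U) = U³
A(v, g) = (635 + v)/(-100 + g) (A(v, g) = (v + 635)/(g - 100) = (635 + v)/(-100 + g))
-339315 - A(X(-23), G(26)) = -339315 - (635 + (-23)³)/(-100 + 26²) = -339315 - (635 - 12167)/(-100 + 676) = -339315 - (-11532)/576 = -339315 - 1*(-961/48) = -339315 + 961/48 = -16286159/48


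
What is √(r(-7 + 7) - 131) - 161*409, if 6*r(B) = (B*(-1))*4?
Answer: -65849 + I*√131 ≈ -65849.0 + 11.446*I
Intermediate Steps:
r(B) = -2*B/3 (r(B) = ((B*(-1))*4)/6 = (-B*4)/6 = (-4*B)/6 = -2*B/3)
√(r(-7 + 7) - 131) - 161*409 = √(-2*(-7 + 7)/3 - 131) - 161*409 = √(-⅔*0 - 131) - 65849 = √(0 - 131) - 65849 = √(-131) - 65849 = I*√131 - 65849 = -65849 + I*√131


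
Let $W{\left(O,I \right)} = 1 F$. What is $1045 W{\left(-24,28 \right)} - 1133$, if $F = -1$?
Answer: $-2178$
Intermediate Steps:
$W{\left(O,I \right)} = -1$ ($W{\left(O,I \right)} = 1 \left(-1\right) = -1$)
$1045 W{\left(-24,28 \right)} - 1133 = 1045 \left(-1\right) - 1133 = -1045 - 1133 = -2178$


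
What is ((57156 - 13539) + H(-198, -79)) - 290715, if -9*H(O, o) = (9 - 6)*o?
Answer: -741215/3 ≈ -2.4707e+5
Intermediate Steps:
H(O, o) = -o/3 (H(O, o) = -(9 - 6)*o/9 = -o/3)
((57156 - 13539) + H(-198, -79)) - 290715 = ((57156 - 13539) - ⅓*(-79)) - 290715 = (43617 + 79/3) - 290715 = 130930/3 - 290715 = -741215/3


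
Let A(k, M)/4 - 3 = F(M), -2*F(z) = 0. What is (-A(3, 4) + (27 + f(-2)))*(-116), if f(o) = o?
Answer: -1508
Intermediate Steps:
F(z) = 0 (F(z) = -½*0 = 0)
A(k, M) = 12 (A(k, M) = 12 + 4*0 = 12 + 0 = 12)
(-A(3, 4) + (27 + f(-2)))*(-116) = (-1*12 + (27 - 2))*(-116) = (-12 + 25)*(-116) = 13*(-116) = -1508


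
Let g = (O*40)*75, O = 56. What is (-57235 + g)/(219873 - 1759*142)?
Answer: -22153/5981 ≈ -3.7039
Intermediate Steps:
g = 168000 (g = (56*40)*75 = 2240*75 = 168000)
(-57235 + g)/(219873 - 1759*142) = (-57235 + 168000)/(219873 - 1759*142) = 110765/(219873 - 249778) = 110765/(-29905) = 110765*(-1/29905) = -22153/5981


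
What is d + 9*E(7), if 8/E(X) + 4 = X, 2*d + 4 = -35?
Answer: 9/2 ≈ 4.5000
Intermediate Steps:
d = -39/2 (d = -2 + (½)*(-35) = -2 - 35/2 = -39/2 ≈ -19.500)
E(X) = 8/(-4 + X)
d + 9*E(7) = -39/2 + 9*(8/(-4 + 7)) = -39/2 + 9*(8/3) = -39/2 + 24 = 9/2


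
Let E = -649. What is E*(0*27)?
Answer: 0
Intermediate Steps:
E*(0*27) = -0*27 = -649*0 = 0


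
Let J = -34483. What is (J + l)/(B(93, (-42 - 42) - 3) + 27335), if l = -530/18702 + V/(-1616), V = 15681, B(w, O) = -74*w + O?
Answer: -521227122599/307755025056 ≈ -1.6936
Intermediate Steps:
B(w, O) = O - 74*w
l = -147061271/15111216 (l = -530/18702 + 15681/(-1616) = -530*1/18702 + 15681*(-1/1616) = -265/9351 - 15681/1616 = -147061271/15111216 ≈ -9.7319)
(J + l)/(B(93, (-42 - 42) - 3) + 27335) = (-34483 - 147061271/15111216)/((((-42 - 42) - 3) - 74*93) + 27335) = -521227122599/(15111216*(((-84 - 3) - 6882) + 27335)) = -521227122599/(15111216*((-87 - 6882) + 27335)) = -521227122599/(15111216*(-6969 + 27335)) = -521227122599/15111216/20366 = -521227122599/15111216*1/20366 = -521227122599/307755025056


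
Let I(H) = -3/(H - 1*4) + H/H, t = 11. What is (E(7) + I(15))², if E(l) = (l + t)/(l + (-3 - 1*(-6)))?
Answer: 19321/3025 ≈ 6.3871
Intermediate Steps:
I(H) = 1 - 3/(-4 + H) (I(H) = -3/(H - 4) + 1 = -3/(-4 + H) + 1 = 1 - 3/(-4 + H))
E(l) = (11 + l)/(3 + l) (E(l) = (l + 11)/(l + (-3 - 1*(-6))) = (11 + l)/(l + (-3 + 6)) = (11 + l)/(l + 3) = (11 + l)/(3 + l))
(E(7) + I(15))² = ((11 + 7)/(3 + 7) + (-7 + 15)/(-4 + 15))² = (18/10 + 8/11)² = ((⅒)*18 + (1/11)*8)² = (9/5 + 8/11)² = (139/55)² = 19321/3025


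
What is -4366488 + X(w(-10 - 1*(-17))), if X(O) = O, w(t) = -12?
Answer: -4366500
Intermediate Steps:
-4366488 + X(w(-10 - 1*(-17))) = -4366488 - 12 = -4366500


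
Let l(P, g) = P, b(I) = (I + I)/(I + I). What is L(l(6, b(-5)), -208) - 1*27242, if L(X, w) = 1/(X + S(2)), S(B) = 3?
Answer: -245177/9 ≈ -27242.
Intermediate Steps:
b(I) = 1 (b(I) = (2*I)/((2*I)) = (2*I)*(1/(2*I)) = 1)
L(X, w) = 1/(3 + X) (L(X, w) = 1/(X + 3) = 1/(3 + X))
L(l(6, b(-5)), -208) - 1*27242 = 1/(3 + 6) - 1*27242 = 1/9 - 27242 = ⅑ - 27242 = -245177/9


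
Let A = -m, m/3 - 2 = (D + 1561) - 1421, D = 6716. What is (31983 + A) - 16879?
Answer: -5470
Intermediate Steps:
m = 20574 (m = 6 + 3*((6716 + 1561) - 1421) = 6 + 3*(8277 - 1421) = 6 + 3*6856 = 6 + 20568 = 20574)
A = -20574 (A = -1*20574 = -20574)
(31983 + A) - 16879 = (31983 - 20574) - 16879 = 11409 - 16879 = -5470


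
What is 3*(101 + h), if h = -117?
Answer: -48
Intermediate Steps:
3*(101 + h) = 3*(101 - 117) = 3*(-16) = -48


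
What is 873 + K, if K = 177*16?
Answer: 3705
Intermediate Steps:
K = 2832
873 + K = 873 + 2832 = 3705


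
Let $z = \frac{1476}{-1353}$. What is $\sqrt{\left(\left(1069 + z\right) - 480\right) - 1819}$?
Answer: $\frac{i \sqrt{148962}}{11} \approx 35.087 i$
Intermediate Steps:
$z = - \frac{12}{11}$ ($z = 1476 \left(- \frac{1}{1353}\right) = - \frac{12}{11} \approx -1.0909$)
$\sqrt{\left(\left(1069 + z\right) - 480\right) - 1819} = \sqrt{\left(\left(1069 - \frac{12}{11}\right) - 480\right) - 1819} = \sqrt{\left(\frac{11747}{11} - 480\right) - 1819} = \sqrt{\frac{6467}{11} - 1819} = \sqrt{- \frac{13542}{11}} = \frac{i \sqrt{148962}}{11}$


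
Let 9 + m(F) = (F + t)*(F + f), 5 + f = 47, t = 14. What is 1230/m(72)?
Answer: 82/653 ≈ 0.12557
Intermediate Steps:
f = 42 (f = -5 + 47 = 42)
m(F) = -9 + (14 + F)*(42 + F) (m(F) = -9 + (F + 14)*(F + 42) = -9 + (14 + F)*(42 + F))
1230/m(72) = 1230/(579 + 72**2 + 56*72) = 1230/(579 + 5184 + 4032) = 1230/9795 = 1230*(1/9795) = 82/653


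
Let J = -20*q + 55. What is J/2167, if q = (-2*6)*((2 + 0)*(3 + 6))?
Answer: 4375/2167 ≈ 2.0189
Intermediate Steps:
q = -216 (q = -24*9 = -12*18 = -216)
J = 4375 (J = -20*(-216) + 55 = 4320 + 55 = 4375)
J/2167 = 4375/2167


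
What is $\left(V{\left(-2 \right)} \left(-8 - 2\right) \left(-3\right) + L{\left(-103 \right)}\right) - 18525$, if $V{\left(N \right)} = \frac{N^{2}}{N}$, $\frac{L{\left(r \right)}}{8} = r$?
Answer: $-19409$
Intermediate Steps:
$L{\left(r \right)} = 8 r$
$V{\left(N \right)} = N$
$\left(V{\left(-2 \right)} \left(-8 - 2\right) \left(-3\right) + L{\left(-103 \right)}\right) - 18525 = \left(- 2 \left(-8 - 2\right) \left(-3\right) + 8 \left(-103\right)\right) - 18525 = \left(- 2 \left(-8 - 2\right) \left(-3\right) - 824\right) - 18525 = \left(\left(-2\right) \left(-10\right) \left(-3\right) - 824\right) - 18525 = \left(20 \left(-3\right) - 824\right) - 18525 = \left(-60 - 824\right) - 18525 = -884 - 18525 = -19409$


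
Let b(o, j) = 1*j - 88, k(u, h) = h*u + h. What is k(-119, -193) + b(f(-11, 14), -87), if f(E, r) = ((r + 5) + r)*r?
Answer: 22599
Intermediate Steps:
f(E, r) = r*(5 + 2*r) (f(E, r) = ((5 + r) + r)*r = (5 + 2*r)*r = r*(5 + 2*r))
k(u, h) = h + h*u
b(o, j) = -88 + j (b(o, j) = j - 88 = -88 + j)
k(-119, -193) + b(f(-11, 14), -87) = -193*(1 - 119) + (-88 - 87) = -193*(-118) - 175 = 22774 - 175 = 22599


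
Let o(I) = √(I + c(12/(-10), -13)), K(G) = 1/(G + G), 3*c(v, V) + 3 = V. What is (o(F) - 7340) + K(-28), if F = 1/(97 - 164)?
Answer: -411041/56 + 5*I*√8643/201 ≈ -7340.0 + 2.3126*I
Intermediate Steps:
c(v, V) = -1 + V/3
K(G) = 1/(2*G)
F = -1/67 (F = 1/(-67) = -1/67 ≈ -0.014925)
o(I) = √(-16/3 + I) (o(I) = √(I + (-1 + (⅓)*(-13))) = √(I + (-1 - 13/3)) = √(I - 16/3) = √(-16/3 + I))
(o(F) - 7340) + K(-28) = (√(-48 + 9*(-1/67))/3 - 7340) + (½)/(-28) = (√(-48 - 9/67)/3 - 7340) + (½)*(-1/28) = (√(-3225/67)/3 - 7340) - 1/56 = ((5*I*√8643/67)/3 - 7340) - 1/56 = (5*I*√8643/201 - 7340) - 1/56 = (-7340 + 5*I*√8643/201) - 1/56 = -411041/56 + 5*I*√8643/201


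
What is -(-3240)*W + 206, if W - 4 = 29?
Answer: 107126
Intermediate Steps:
W = 33 (W = 4 + 29 = 33)
-(-3240)*W + 206 = -(-3240)*33 + 206 = -405*(-264) + 206 = 106920 + 206 = 107126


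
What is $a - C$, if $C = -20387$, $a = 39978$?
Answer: $60365$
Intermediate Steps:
$a - C = 39978 - -20387 = 39978 + 20387 = 60365$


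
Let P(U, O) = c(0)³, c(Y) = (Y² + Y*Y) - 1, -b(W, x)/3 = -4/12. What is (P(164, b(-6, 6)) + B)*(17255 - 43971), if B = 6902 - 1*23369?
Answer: 439959088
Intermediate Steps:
b(W, x) = 1 (b(W, x) = -(-12)/12 = -3*(-⅓) = 1)
c(Y) = -1 + 2*Y² (c(Y) = (Y² + Y²) - 1 = 2*Y² - 1 = -1 + 2*Y²)
B = -16467 (B = 6902 - 23369 = -16467)
P(U, O) = -1 (P(U, O) = (-1 + 2*0²)³ = (-1 + 2*0)³ = (-1 + 0)³ = (-1)³ = -1)
(P(164, b(-6, 6)) + B)*(17255 - 43971) = (-1 - 16467)*(17255 - 43971) = -16468*(-26716) = 439959088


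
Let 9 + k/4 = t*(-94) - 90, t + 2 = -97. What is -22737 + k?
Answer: 14091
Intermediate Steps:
t = -99 (t = -2 - 97 = -99)
k = 36828 (k = -36 + 4*(-99*(-94) - 90) = -36 + 4*(9306 - 90) = -36 + 4*9216 = -36 + 36864 = 36828)
-22737 + k = -22737 + 36828 = 14091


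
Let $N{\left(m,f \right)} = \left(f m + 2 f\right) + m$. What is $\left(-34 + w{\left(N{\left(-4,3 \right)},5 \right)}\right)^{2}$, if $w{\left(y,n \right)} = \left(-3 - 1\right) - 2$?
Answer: $1600$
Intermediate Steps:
$N{\left(m,f \right)} = m + 2 f + f m$ ($N{\left(m,f \right)} = \left(2 f + f m\right) + m = m + 2 f + f m$)
$w{\left(y,n \right)} = -6$ ($w{\left(y,n \right)} = -4 - 2 = -6$)
$\left(-34 + w{\left(N{\left(-4,3 \right)},5 \right)}\right)^{2} = \left(-34 - 6\right)^{2} = \left(-40\right)^{2} = 1600$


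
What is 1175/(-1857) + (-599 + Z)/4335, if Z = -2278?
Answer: -3478738/2683365 ≈ -1.2964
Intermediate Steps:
1175/(-1857) + (-599 + Z)/4335 = 1175/(-1857) + (-599 - 2278)/4335 = 1175*(-1/1857) - 2877*1/4335 = -1175/1857 - 959/1445 = -3478738/2683365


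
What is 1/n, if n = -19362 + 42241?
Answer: 1/22879 ≈ 4.3708e-5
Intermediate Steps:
n = 22879
1/n = 1/22879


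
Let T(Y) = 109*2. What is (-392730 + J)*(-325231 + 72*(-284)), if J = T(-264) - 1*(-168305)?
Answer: 77503651553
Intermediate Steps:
T(Y) = 218
J = 168523 (J = 218 - 1*(-168305) = 218 + 168305 = 168523)
(-392730 + J)*(-325231 + 72*(-284)) = (-392730 + 168523)*(-325231 + 72*(-284)) = -224207*(-325231 - 20448) = -224207*(-345679) = 77503651553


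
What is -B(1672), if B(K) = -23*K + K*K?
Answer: -2757128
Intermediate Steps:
B(K) = K² - 23*K (B(K) = -23*K + K² = K² - 23*K)
-B(1672) = -1672*(-23 + 1672) = -1672*1649 = -1*2757128 = -2757128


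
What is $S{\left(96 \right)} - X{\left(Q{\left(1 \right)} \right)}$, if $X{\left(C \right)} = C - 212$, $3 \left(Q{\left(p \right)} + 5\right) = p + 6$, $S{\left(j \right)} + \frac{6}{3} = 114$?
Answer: $\frac{980}{3} \approx 326.67$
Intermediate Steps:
$S{\left(j \right)} = 112$ ($S{\left(j \right)} = -2 + 114 = 112$)
$Q{\left(p \right)} = -3 + \frac{p}{3}$ ($Q{\left(p \right)} = -5 + \frac{p + 6}{3} = -5 + \frac{6 + p}{3} = -5 + \left(2 + \frac{p}{3}\right) = -3 + \frac{p}{3}$)
$X{\left(C \right)} = -212 + C$
$S{\left(96 \right)} - X{\left(Q{\left(1 \right)} \right)} = 112 - \left(-212 + \left(-3 + \frac{1}{3} \cdot 1\right)\right) = 112 - \left(-212 + \left(-3 + \frac{1}{3}\right)\right) = 112 - \left(-212 - \frac{8}{3}\right) = 112 - - \frac{644}{3} = 112 + \frac{644}{3} = \frac{980}{3}$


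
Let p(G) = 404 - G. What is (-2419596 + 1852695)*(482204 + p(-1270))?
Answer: -274310922078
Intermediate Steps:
(-2419596 + 1852695)*(482204 + p(-1270)) = (-2419596 + 1852695)*(482204 + (404 - 1*(-1270))) = -566901*(482204 + (404 + 1270)) = -566901*(482204 + 1674) = -566901*483878 = -274310922078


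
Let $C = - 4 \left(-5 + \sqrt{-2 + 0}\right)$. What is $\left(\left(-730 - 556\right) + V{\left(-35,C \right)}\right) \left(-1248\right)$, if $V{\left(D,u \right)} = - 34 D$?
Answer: $119808$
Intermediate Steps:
$C = 20 - 4 i \sqrt{2}$ ($C = - 4 \left(-5 + \sqrt{-2}\right) = - 4 \left(-5 + i \sqrt{2}\right) = 20 - 4 i \sqrt{2} \approx 20.0 - 5.6569 i$)
$\left(\left(-730 - 556\right) + V{\left(-35,C \right)}\right) \left(-1248\right) = \left(\left(-730 - 556\right) - -1190\right) \left(-1248\right) = \left(\left(-730 - 556\right) + 1190\right) \left(-1248\right) = \left(-1286 + 1190\right) \left(-1248\right) = \left(-96\right) \left(-1248\right) = 119808$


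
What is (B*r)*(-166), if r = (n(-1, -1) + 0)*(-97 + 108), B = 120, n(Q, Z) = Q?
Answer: 219120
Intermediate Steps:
r = -11 (r = (-1 + 0)*(-97 + 108) = -1*11 = -11)
(B*r)*(-166) = (120*(-11))*(-166) = -1320*(-166) = 219120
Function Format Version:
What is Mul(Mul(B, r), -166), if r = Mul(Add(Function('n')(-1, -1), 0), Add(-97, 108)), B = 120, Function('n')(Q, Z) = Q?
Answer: 219120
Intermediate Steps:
r = -11 (r = Mul(Add(-1, 0), Add(-97, 108)) = Mul(-1, 11) = -11)
Mul(Mul(B, r), -166) = Mul(Mul(120, -11), -166) = Mul(-1320, -166) = 219120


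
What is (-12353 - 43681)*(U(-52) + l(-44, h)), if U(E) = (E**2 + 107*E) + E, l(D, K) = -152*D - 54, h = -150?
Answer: -208558548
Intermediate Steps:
l(D, K) = -54 - 152*D
U(E) = E**2 + 108*E
(-12353 - 43681)*(U(-52) + l(-44, h)) = (-12353 - 43681)*(-52*(108 - 52) + (-54 - 152*(-44))) = -56034*(-52*56 + (-54 + 6688)) = -56034*(-2912 + 6634) = -56034*3722 = -208558548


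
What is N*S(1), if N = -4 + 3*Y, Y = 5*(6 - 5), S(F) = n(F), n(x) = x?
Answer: 11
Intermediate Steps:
S(F) = F
Y = 5 (Y = 5*1 = 5)
N = 11 (N = -4 + 3*5 = -4 + 15 = 11)
N*S(1) = 11*1 = 11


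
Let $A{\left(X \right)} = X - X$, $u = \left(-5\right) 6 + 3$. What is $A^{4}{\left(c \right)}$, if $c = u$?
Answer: $0$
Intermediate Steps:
$u = -27$ ($u = -30 + 3 = -27$)
$c = -27$
$A{\left(X \right)} = 0$
$A^{4}{\left(c \right)} = 0^{4} = 0$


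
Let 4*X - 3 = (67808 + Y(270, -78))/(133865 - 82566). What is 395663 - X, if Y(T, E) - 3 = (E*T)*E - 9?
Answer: 81186600569/205196 ≈ 3.9565e+5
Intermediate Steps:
Y(T, E) = -6 + T*E² (Y(T, E) = 3 + ((E*T)*E - 9) = 3 + (T*E² - 9) = 3 + (-9 + T*E²) = -6 + T*E²)
X = 1864379/205196 (X = ¾ + ((67808 + (-6 + 270*(-78)²))/(133865 - 82566))/4 = ¾ + ((67808 + (-6 + 270*6084))/51299)/4 = ¾ + ((67808 + (-6 + 1642680))*(1/51299))/4 = ¾ + ((67808 + 1642674)*(1/51299))/4 = ¾ + (1710482*(1/51299))/4 = ¾ + (¼)*(1710482/51299) = ¾ + 855241/102598 = 1864379/205196 ≈ 9.0858)
395663 - X = 395663 - 1*1864379/205196 = 395663 - 1864379/205196 = 81186600569/205196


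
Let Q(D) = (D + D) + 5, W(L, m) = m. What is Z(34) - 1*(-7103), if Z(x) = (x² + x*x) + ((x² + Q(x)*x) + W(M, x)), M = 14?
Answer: 13087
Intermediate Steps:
Q(D) = 5 + 2*D (Q(D) = 2*D + 5 = 5 + 2*D)
Z(x) = x + 3*x² + x*(5 + 2*x) (Z(x) = (x² + x*x) + ((x² + (5 + 2*x)*x) + x) = (x² + x²) + ((x² + x*(5 + 2*x)) + x) = 2*x² + (x + x² + x*(5 + 2*x)) = x + 3*x² + x*(5 + 2*x))
Z(34) - 1*(-7103) = 34*(6 + 5*34) - 1*(-7103) = 34*(6 + 170) + 7103 = 34*176 + 7103 = 5984 + 7103 = 13087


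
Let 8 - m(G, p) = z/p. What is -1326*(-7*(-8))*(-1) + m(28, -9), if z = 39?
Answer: 222805/3 ≈ 74268.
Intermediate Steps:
m(G, p) = 8 - 39/p
-1326*(-7*(-8))*(-1) + m(28, -9) = -1326*(-7*(-8))*(-1) + (8 - 39/(-9)) = -74256*(-1) + (8 - 39*(-1/9)) = -1326*(-56) + (8 + 13/3) = 74256 + 37/3 = 222805/3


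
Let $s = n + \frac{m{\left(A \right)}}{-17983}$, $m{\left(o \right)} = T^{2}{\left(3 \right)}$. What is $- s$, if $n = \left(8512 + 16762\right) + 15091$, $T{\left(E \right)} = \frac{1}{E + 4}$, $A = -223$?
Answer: $- \frac{35568305954}{881167} \approx -40365.0$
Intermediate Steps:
$T{\left(E \right)} = \frac{1}{4 + E}$
$m{\left(o \right)} = \frac{1}{49}$ ($m{\left(o \right)} = \left(\frac{1}{4 + 3}\right)^{2} = \left(\frac{1}{7}\right)^{2} = \frac{1}{49}$)
$n = 40365$ ($n = 25274 + 15091 = 40365$)
$s = \frac{35568305954}{881167}$ ($s = 40365 + \frac{1}{49 \left(-17983\right)} = 40365 + \frac{1}{49} \left(- \frac{1}{17983}\right) = 40365 - \frac{1}{881167} = \frac{35568305954}{881167} \approx 40365.0$)
$- s = \left(-1\right) \frac{35568305954}{881167} = - \frac{35568305954}{881167}$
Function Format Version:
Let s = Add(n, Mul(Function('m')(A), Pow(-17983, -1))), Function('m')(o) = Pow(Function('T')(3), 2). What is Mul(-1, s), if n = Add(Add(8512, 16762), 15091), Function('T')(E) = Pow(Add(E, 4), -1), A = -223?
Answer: Rational(-35568305954, 881167) ≈ -40365.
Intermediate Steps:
Function('T')(E) = Pow(Add(4, E), -1)
Function('m')(o) = Rational(1, 49) (Function('m')(o) = Pow(Pow(Add(4, 3), -1), 2) = Pow(Pow(7, -1), 2) = Pow(Rational(1, 7), 2) = Rational(1, 49))
n = 40365 (n = Add(25274, 15091) = 40365)
s = Rational(35568305954, 881167) (s = Add(40365, Mul(Rational(1, 49), Pow(-17983, -1))) = Add(40365, Mul(Rational(1, 49), Rational(-1, 17983))) = Add(40365, Rational(-1, 881167)) = Rational(35568305954, 881167) ≈ 40365.)
Mul(-1, s) = Mul(-1, Rational(35568305954, 881167)) = Rational(-35568305954, 881167)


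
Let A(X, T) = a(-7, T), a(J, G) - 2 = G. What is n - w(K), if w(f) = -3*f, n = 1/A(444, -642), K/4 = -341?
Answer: -2618881/640 ≈ -4092.0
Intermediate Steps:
a(J, G) = 2 + G
K = -1364 (K = 4*(-341) = -1364)
A(X, T) = 2 + T
n = -1/640 (n = 1/(2 - 642) = 1/(-640) = -1/640 ≈ -0.0015625)
n - w(K) = -1/640 - (-3)*(-1364) = -1/640 - 1*4092 = -1/640 - 4092 = -2618881/640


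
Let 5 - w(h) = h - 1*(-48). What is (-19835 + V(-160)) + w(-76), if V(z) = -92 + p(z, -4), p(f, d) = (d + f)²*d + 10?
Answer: -127468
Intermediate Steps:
w(h) = -43 - h (w(h) = 5 - (h - 1*(-48)) = 5 - (h + 48) = 5 - (48 + h) = 5 + (-48 - h) = -43 - h)
p(f, d) = 10 + d*(d + f)² (p(f, d) = d*(d + f)² + 10 = 10 + d*(d + f)²)
V(z) = -82 - 4*(-4 + z)² (V(z) = -92 + (10 - 4*(-4 + z)²) = -82 - 4*(-4 + z)²)
(-19835 + V(-160)) + w(-76) = (-19835 + (-146 - 4*(-160)² + 32*(-160))) + (-43 - 1*(-76)) = (-19835 + (-146 - 4*25600 - 5120)) + (-43 + 76) = (-19835 + (-146 - 102400 - 5120)) + 33 = (-19835 - 107666) + 33 = -127501 + 33 = -127468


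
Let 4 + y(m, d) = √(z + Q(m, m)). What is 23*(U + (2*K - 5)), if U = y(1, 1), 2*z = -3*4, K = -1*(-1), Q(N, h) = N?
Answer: -161 + 23*I*√5 ≈ -161.0 + 51.43*I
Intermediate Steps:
K = 1
z = -6 (z = (-3*4)/2 = (½)*(-12) = -6)
y(m, d) = -4 + √(-6 + m)
U = -4 + I*√5 (U = -4 + √(-6 + 1) = -4 + √(-5) = -4 + I*√5 ≈ -4.0 + 2.2361*I)
23*(U + (2*K - 5)) = 23*((-4 + I*√5) + (2*1 - 5)) = 23*((-4 + I*√5) + (2 - 5)) = 23*((-4 + I*√5) - 3) = 23*(-7 + I*√5) = -161 + 23*I*√5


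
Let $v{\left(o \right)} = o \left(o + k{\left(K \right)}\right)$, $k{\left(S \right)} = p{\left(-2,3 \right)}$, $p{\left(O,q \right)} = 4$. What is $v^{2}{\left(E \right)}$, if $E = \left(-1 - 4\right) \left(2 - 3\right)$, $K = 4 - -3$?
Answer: $2025$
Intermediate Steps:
$K = 7$ ($K = 4 + 3 = 7$)
$E = 5$ ($E = \left(-5\right) \left(-1\right) = 5$)
$k{\left(S \right)} = 4$
$v{\left(o \right)} = o \left(4 + o\right)$ ($v{\left(o \right)} = o \left(o + 4\right) = o \left(4 + o\right)$)
$v^{2}{\left(E \right)} = \left(5 \left(4 + 5\right)\right)^{2} = \left(5 \cdot 9\right)^{2} = 45^{2} = 2025$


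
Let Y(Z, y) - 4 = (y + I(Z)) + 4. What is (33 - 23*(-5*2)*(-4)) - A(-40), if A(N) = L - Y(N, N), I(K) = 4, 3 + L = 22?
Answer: -934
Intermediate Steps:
L = 19 (L = -3 + 22 = 19)
Y(Z, y) = 12 + y (Y(Z, y) = 4 + ((y + 4) + 4) = 4 + ((4 + y) + 4) = 4 + (8 + y) = 12 + y)
A(N) = 7 - N (A(N) = 19 - (12 + N) = 19 + (-12 - N) = 7 - N)
(33 - 23*(-5*2)*(-4)) - A(-40) = (33 - 23*(-5*2)*(-4)) - (7 - 1*(-40)) = (33 - (-230)*(-4)) - (7 + 40) = (33 - 23*40) - 1*47 = (33 - 920) - 47 = -887 - 47 = -934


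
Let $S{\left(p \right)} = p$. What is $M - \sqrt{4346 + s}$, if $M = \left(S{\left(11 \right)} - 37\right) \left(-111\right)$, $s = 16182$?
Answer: $2886 - 4 \sqrt{1283} \approx 2742.7$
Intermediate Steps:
$M = 2886$ ($M = \left(11 - 37\right) \left(-111\right) = \left(-26\right) \left(-111\right) = 2886$)
$M - \sqrt{4346 + s} = 2886 - \sqrt{4346 + 16182} = 2886 - \sqrt{20528} = 2886 - 4 \sqrt{1283}$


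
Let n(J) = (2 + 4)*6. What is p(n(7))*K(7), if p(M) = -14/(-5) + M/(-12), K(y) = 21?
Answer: -21/5 ≈ -4.2000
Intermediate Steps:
n(J) = 36 (n(J) = 6*6 = 36)
p(M) = 14/5 - M/12 (p(M) = -14*(-⅕) + M*(-1/12) = 14/5 - M/12)
p(n(7))*K(7) = (14/5 - 1/12*36)*21 = (14/5 - 3)*21 = -⅕*21 = -21/5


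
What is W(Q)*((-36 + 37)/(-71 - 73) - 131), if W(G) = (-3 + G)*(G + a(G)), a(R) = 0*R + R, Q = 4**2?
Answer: -490490/9 ≈ -54499.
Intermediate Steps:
Q = 16
a(R) = R (a(R) = 0 + R = R)
W(G) = 2*G*(-3 + G) (W(G) = (-3 + G)*(G + G) = (-3 + G)*(2*G) = 2*G*(-3 + G))
W(Q)*((-36 + 37)/(-71 - 73) - 131) = (2*16*(-3 + 16))*((-36 + 37)/(-71 - 73) - 131) = (2*16*13)*(1/(-144) - 131) = 416*(1*(-1/144) - 131) = 416*(-1/144 - 131) = 416*(-18865/144) = -490490/9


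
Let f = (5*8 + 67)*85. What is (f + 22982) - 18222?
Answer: 13855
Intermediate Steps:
f = 9095 (f = (40 + 67)*85 = 107*85 = 9095)
(f + 22982) - 18222 = (9095 + 22982) - 18222 = 32077 - 18222 = 13855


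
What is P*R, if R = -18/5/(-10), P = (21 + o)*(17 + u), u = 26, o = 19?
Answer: 3096/5 ≈ 619.20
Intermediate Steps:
P = 1720 (P = (21 + 19)*(17 + 26) = 40*43 = 1720)
R = 9/25 (R = -18*1/5*(-1/10) = -18/5*(-1/10) = 9/25 ≈ 0.36000)
P*R = 1720*(9/25) = 3096/5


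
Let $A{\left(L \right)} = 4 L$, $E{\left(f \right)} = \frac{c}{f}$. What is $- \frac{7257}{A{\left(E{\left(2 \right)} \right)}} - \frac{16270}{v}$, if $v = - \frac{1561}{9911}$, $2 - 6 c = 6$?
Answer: $\frac{678992411}{6244} \approx 1.0874 \cdot 10^{5}$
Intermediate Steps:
$c = - \frac{2}{3}$ ($c = \frac{1}{3} - 1 = - \frac{2}{3} \approx -0.66667$)
$E{\left(f \right)} = - \frac{2}{3 f}$
$v = - \frac{1561}{9911}$ ($v = \left(-1561\right) \frac{1}{9911} = - \frac{1561}{9911} \approx -0.1575$)
$- \frac{7257}{A{\left(E{\left(2 \right)} \right)}} - \frac{16270}{v} = - \frac{7257}{4 \left(- \frac{2}{3 \cdot 2}\right)} - \frac{16270}{- \frac{1561}{9911}} = - \frac{7257}{4 \left(\left(- \frac{2}{3}\right) \frac{1}{2}\right)} - - \frac{161251970}{1561} = - \frac{7257}{4 \left(- \frac{1}{3}\right)} + \frac{161251970}{1561} = - \frac{7257}{- \frac{4}{3}} + \frac{161251970}{1561} = \left(-7257\right) \left(- \frac{3}{4}\right) + \frac{161251970}{1561} = \frac{21771}{4} + \frac{161251970}{1561} = \frac{678992411}{6244}$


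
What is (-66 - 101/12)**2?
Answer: 797449/144 ≈ 5537.8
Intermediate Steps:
(-66 - 101/12)**2 = (-893/12)**2 = 797449/144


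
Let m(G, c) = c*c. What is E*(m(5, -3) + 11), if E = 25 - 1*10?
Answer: 300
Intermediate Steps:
E = 15 (E = 25 - 10 = 15)
m(G, c) = c**2
E*(m(5, -3) + 11) = 15*((-3)**2 + 11) = 15*(9 + 11) = 15*20 = 300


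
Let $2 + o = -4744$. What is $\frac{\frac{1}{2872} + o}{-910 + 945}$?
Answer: $- \frac{13630511}{100520} \approx -135.6$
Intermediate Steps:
$o = -4746$ ($o = -2 - 4744 = -4746$)
$\frac{\frac{1}{2872} + o}{-910 + 945} = \frac{\frac{1}{2872} - 4746}{-910 + 945} = \frac{\frac{1}{2872} - 4746}{35} = \left(- \frac{13630511}{2872}\right) \frac{1}{35} = - \frac{13630511}{100520}$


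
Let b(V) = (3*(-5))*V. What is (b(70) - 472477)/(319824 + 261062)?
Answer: -473527/580886 ≈ -0.81518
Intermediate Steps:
b(V) = -15*V
(b(70) - 472477)/(319824 + 261062) = (-15*70 - 472477)/(319824 + 261062) = (-1050 - 472477)/580886 = -473527*1/580886 = -473527/580886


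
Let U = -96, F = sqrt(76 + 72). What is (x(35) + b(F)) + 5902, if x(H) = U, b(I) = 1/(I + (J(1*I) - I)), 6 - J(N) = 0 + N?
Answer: 325133/56 - sqrt(37)/56 ≈ 5805.8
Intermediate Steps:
F = 2*sqrt(37) (F = sqrt(148) = 2*sqrt(37) ≈ 12.166)
J(N) = 6 - N (J(N) = 6 - (0 + N) = 6 - N)
b(I) = 1/(6 - I) (b(I) = 1/(I + ((6 - I) - I)) = 1/(I + (6 - 2*I)) = 1/(6 - I))
x(H) = -96
(x(35) + b(F)) + 5902 = (-96 - 1/(-6 + 2*sqrt(37))) + 5902 = 5806 - 1/(-6 + 2*sqrt(37))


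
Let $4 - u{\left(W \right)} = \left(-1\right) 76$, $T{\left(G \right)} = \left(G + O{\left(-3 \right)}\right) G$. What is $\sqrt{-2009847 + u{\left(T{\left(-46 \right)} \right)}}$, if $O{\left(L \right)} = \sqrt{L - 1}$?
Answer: $i \sqrt{2009767} \approx 1417.7 i$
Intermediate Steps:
$O{\left(L \right)} = \sqrt{-1 + L}$
$T{\left(G \right)} = G \left(G + 2 i\right)$ ($T{\left(G \right)} = \left(G + \sqrt{-1 - 3}\right) G = \left(G + \sqrt{-4}\right) G = \left(G + 2 i\right) G = G \left(G + 2 i\right)$)
$u{\left(W \right)} = 80$ ($u{\left(W \right)} = 4 - \left(-1\right) 76 = 4 - -76 = 4 + 76 = 80$)
$\sqrt{-2009847 + u{\left(T{\left(-46 \right)} \right)}} = \sqrt{-2009847 + 80} = \sqrt{-2009767} = i \sqrt{2009767}$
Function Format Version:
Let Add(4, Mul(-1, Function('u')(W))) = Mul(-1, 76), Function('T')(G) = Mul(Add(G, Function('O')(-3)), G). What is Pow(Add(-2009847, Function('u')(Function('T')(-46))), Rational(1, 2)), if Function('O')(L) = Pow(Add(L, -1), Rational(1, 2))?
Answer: Mul(I, Pow(2009767, Rational(1, 2))) ≈ Mul(1417.7, I)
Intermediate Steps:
Function('O')(L) = Pow(Add(-1, L), Rational(1, 2))
Function('T')(G) = Mul(G, Add(G, Mul(2, I))) (Function('T')(G) = Mul(Add(G, Pow(Add(-1, -3), Rational(1, 2))), G) = Mul(Add(G, Pow(-4, Rational(1, 2))), G) = Mul(Add(G, Mul(2, I)), G) = Mul(G, Add(G, Mul(2, I))))
Function('u')(W) = 80 (Function('u')(W) = Add(4, Mul(-1, Mul(-1, 76))) = Add(4, Mul(-1, -76)) = Add(4, 76) = 80)
Pow(Add(-2009847, Function('u')(Function('T')(-46))), Rational(1, 2)) = Pow(Add(-2009847, 80), Rational(1, 2)) = Pow(-2009767, Rational(1, 2)) = Mul(I, Pow(2009767, Rational(1, 2)))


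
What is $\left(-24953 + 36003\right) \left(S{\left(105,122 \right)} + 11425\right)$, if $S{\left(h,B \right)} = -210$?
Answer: $123925750$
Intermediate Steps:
$\left(-24953 + 36003\right) \left(S{\left(105,122 \right)} + 11425\right) = \left(-24953 + 36003\right) \left(-210 + 11425\right) = 11050 \cdot 11215 = 123925750$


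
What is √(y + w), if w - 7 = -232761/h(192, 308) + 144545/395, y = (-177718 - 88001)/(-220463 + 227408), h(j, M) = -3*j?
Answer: √14232820105977105/4389240 ≈ 27.180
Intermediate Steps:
y = -88573/2315 (y = -265719/6945 = -265719*1/6945 = -88573/2315 ≈ -38.260)
w = 11786077/15168 (w = 7 + (-232761/((-3*192)) + 144545/395) = 7 + (-232761/(-576) + 144545*(1/395)) = 7 + (-232761*(-1/576) + 28909/79) = 7 + (77587/192 + 28909/79) = 7 + 11679901/15168 = 11786077/15168 ≈ 777.04)
√(y + w) = √(-88573/2315 + 11786077/15168) = √(25941292991/35113920) = √14232820105977105/4389240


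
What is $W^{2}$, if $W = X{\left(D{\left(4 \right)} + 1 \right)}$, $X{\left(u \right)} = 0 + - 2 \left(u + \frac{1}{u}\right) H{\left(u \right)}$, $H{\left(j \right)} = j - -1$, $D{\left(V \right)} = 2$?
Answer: $\frac{6400}{9} \approx 711.11$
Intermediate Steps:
$H{\left(j \right)} = 1 + j$ ($H{\left(j \right)} = j + 1 = 1 + j$)
$X{\left(u \right)} = \left(1 + u\right) \left(- 2 u - \frac{2}{u}\right)$ ($X{\left(u \right)} = 0 + - 2 \left(u + \frac{1}{u}\right) \left(1 + u\right) = 0 + \left(- 2 u - \frac{2}{u}\right) \left(1 + u\right) = 0 + \left(1 + u\right) \left(- 2 u - \frac{2}{u}\right) = \left(1 + u\right) \left(- 2 u - \frac{2}{u}\right)$)
$W = - \frac{80}{3}$ ($W = - \frac{2 \left(1 + \left(2 + 1\right)\right) \left(1 + \left(2 + 1\right)^{2}\right)}{2 + 1} = - \frac{2 \left(1 + 3\right) \left(1 + 3^{2}\right)}{3} = \left(-2\right) \frac{1}{3} \cdot 4 \left(1 + 9\right) = \left(-2\right) \frac{1}{3} \cdot 4 \cdot 10 = - \frac{80}{3} \approx -26.667$)
$W^{2} = \left(- \frac{80}{3}\right)^{2} = \frac{6400}{9}$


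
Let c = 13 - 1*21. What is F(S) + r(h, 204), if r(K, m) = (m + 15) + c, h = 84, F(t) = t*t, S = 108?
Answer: 11875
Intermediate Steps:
F(t) = t**2
c = -8 (c = 13 - 21 = -8)
r(K, m) = 7 + m (r(K, m) = (m + 15) - 8 = (15 + m) - 8 = 7 + m)
F(S) + r(h, 204) = 108**2 + (7 + 204) = 11664 + 211 = 11875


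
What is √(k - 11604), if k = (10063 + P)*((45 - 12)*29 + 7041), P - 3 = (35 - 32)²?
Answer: √80568246 ≈ 8976.0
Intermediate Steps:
P = 12 (P = 3 + (35 - 32)² = 3 + 3² = 3 + 9 = 12)
k = 80579850 (k = (10063 + 12)*((45 - 12)*29 + 7041) = 10075*(33*29 + 7041) = 10075*(957 + 7041) = 10075*7998 = 80579850)
√(k - 11604) = √(80579850 - 11604) = √80568246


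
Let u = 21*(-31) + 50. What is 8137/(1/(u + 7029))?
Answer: 52304636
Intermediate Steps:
u = -601 (u = -651 + 50 = -601)
8137/(1/(u + 7029)) = 8137/(1/(-601 + 7029)) = 8137/(1/6428) = 8137*6428 = 52304636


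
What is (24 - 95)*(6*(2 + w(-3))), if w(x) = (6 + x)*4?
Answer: -5964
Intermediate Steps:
w(x) = 24 + 4*x
(24 - 95)*(6*(2 + w(-3))) = (24 - 95)*(6*(2 + (24 + 4*(-3)))) = -426*(2 + (24 - 12)) = -426*(2 + 12) = -426*14 = -71*84 = -5964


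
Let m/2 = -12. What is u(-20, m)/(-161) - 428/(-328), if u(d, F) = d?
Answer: 18867/13202 ≈ 1.4291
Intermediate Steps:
m = -24 (m = 2*(-12) = -24)
u(-20, m)/(-161) - 428/(-328) = -20/(-161) - 428/(-328) = -20*(-1/161) - 428*(-1/328) = 20/161 + 107/82 = 18867/13202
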